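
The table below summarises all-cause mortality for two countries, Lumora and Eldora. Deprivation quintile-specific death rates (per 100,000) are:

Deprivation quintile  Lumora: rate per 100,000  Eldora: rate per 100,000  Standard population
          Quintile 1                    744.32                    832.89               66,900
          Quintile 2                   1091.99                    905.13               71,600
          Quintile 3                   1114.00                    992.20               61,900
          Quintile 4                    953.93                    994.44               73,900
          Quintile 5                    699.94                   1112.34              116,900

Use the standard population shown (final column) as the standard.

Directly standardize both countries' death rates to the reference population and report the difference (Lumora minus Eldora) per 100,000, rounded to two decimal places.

-92.56

Standard total = 391,200; weights = 0.1710, 0.1830, 0.1582, 0.1889, 0.2988.
Lumora: 0.1710×744.32 + 0.1830×1091.99 + 0.1582×1114.00 + 0.1889×953.93 + 0.2988×699.94 = 892.7825 per 100,000.
Eldora: 0.1710×832.89 + 0.1830×905.13 + 0.1582×992.20 + 0.1889×994.44 + 0.2988×1112.34 = 985.3438 per 100,000.
Difference = 892.7825 − 985.3438 = -92.5613.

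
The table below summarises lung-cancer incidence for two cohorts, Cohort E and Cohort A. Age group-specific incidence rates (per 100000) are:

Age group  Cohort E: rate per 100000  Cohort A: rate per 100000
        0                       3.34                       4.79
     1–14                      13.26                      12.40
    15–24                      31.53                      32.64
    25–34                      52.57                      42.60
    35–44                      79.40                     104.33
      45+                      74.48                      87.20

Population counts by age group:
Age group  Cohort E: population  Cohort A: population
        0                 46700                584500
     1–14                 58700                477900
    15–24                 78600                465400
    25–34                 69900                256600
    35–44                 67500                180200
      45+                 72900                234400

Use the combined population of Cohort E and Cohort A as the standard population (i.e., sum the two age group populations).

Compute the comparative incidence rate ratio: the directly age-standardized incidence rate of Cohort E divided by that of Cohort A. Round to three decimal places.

Combined standard total = 2593300; weights = 0.2434, 0.2069, 0.2098, 0.1259, 0.0955, 0.1185.
Cohort E: 0.2434×3.34 + 0.2069×13.26 + 0.2098×31.53 + 0.1259×52.57 + 0.0955×79.40 + 0.1185×74.48 = 33.1990 per 100000.
Cohort A: 0.2434×4.79 + 0.2069×12.40 + 0.2098×32.64 + 0.1259×42.60 + 0.0955×104.33 + 0.1185×87.20 = 36.2401 per 100000.
Ratio = 33.1990 ÷ 36.2401 = 0.91609.

0.916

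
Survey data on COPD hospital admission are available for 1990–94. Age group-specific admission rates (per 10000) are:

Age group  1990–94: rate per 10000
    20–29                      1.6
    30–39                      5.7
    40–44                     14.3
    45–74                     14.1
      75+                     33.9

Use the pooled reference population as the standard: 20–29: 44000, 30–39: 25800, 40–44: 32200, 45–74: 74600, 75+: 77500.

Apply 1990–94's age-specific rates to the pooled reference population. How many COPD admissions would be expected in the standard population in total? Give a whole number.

436

Expected COPD admissions = Σ (standard pop × age-specific rate ÷ 10000)
= 44000×1.6/10000 + 25800×5.7/10000 + 32200×14.3/10000 + 74600×14.1/10000 + 77500×33.9/10000
= 7.04 + 14.71 + 46.05 + 105.19 + 262.73 = 435.70.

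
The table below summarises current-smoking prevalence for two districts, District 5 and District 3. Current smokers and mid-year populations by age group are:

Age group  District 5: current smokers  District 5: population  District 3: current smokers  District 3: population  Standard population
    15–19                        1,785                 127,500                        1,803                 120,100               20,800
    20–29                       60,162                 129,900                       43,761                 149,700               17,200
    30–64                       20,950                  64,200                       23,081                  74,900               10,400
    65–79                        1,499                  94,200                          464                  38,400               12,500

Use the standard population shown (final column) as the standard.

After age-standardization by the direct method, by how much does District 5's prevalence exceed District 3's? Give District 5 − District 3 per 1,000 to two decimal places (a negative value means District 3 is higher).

Age-specific rates per 1,000 for District 5: 14.000, 463.141, 326.324, 15.913.
For District 3: 15.012, 292.325, 308.158, 12.083.
Standard total = 60,900; weights = 0.3415, 0.2824, 0.1708, 0.2053.
District 5: 0.3415×14.000 + 0.2824×463.141 + 0.1708×326.324 + 0.2053×15.913 = 194.5797 per 1,000.
District 3: 0.3415×15.012 + 0.2824×292.325 + 0.1708×308.158 + 0.2053×12.083 = 142.7935 per 1,000.
Difference = 194.5797 − 142.7935 = 51.7862.

51.79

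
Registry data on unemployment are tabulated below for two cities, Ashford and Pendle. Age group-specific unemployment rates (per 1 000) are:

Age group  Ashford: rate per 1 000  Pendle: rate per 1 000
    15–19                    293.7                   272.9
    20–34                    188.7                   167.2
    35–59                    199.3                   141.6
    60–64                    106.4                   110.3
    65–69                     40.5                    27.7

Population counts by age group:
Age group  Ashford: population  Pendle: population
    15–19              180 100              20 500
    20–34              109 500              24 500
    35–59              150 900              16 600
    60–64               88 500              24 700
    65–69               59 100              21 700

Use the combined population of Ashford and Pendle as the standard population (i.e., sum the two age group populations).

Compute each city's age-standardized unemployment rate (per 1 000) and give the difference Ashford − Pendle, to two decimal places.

24.87

Combined standard total = 696 100; weights = 0.2882, 0.1925, 0.2406, 0.1626, 0.1161.
Ashford: 0.2882×293.7 + 0.1925×188.7 + 0.2406×199.3 + 0.1626×106.4 + 0.1161×40.5 = 190.9232 per 1 000.
Pendle: 0.2882×272.9 + 0.1925×167.2 + 0.2406×141.6 + 0.1626×110.3 + 0.1161×27.7 = 166.0547 per 1 000.
Difference = 190.9232 − 166.0547 = 24.8685.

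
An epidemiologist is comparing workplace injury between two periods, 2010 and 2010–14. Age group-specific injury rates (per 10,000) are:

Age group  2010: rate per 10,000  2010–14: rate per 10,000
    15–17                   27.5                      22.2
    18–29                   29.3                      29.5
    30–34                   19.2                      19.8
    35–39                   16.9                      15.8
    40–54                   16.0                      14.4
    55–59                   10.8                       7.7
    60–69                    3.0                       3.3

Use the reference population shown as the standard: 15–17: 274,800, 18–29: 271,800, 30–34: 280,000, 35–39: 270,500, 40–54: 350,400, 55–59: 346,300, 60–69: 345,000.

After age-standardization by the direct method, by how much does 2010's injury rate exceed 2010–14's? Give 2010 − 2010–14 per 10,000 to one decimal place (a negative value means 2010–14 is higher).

Standard total = 2,138,800; weights = 0.1285, 0.1271, 0.1309, 0.1265, 0.1638, 0.1619, 0.1613.
2010: 0.1285×27.5 + 0.1271×29.3 + 0.1309×19.2 + 0.1265×16.9 + 0.1638×16.0 + 0.1619×10.8 + 0.1613×3.0 = 16.7616 per 10,000.
2010–14: 0.1285×22.2 + 0.1271×29.5 + 0.1309×19.8 + 0.1265×15.8 + 0.1638×14.4 + 0.1619×7.7 + 0.1613×3.3 = 15.3298 per 10,000.
Difference = 16.7616 − 15.3298 = 1.4318.

1.4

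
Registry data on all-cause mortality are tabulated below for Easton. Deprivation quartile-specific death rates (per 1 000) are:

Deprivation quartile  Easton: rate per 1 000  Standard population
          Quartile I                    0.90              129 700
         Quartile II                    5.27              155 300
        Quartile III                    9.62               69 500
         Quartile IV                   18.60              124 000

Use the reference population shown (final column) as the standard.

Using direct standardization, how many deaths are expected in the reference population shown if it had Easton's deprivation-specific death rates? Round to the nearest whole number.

3910

Expected deaths = Σ (standard pop × deprivation-specific rate ÷ 1 000)
= 129 700×0.90/1 000 + 155 300×5.27/1 000 + 69 500×9.62/1 000 + 124 000×18.60/1 000
= 116.73 + 818.43 + 668.59 + 2306.40 = 3910.15.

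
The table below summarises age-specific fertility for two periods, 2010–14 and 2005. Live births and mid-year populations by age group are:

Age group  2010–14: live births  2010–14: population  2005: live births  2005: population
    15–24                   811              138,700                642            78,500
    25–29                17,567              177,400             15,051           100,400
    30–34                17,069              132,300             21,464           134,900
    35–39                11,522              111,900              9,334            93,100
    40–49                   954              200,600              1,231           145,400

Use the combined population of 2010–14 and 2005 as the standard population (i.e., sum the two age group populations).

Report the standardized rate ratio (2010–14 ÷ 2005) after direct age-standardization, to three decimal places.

0.786

Age-specific rates per 1,000 for 2010–14: 5.847, 99.025, 129.017, 102.967, 4.756.
For 2005: 8.178, 149.910, 159.110, 100.258, 8.466.
Combined standard total = 1,313,200; weights = 0.1654, 0.2115, 0.2035, 0.1561, 0.2635.
2010–14: 0.1654×5.847 + 0.2115×99.025 + 0.2035×129.017 + 0.1561×102.967 + 0.2635×4.756 = 65.4936 per 1,000.
2005: 0.1654×8.178 + 0.2115×149.910 + 0.2035×159.110 + 0.1561×100.258 + 0.2635×8.466 = 83.3216 per 1,000.
Ratio = 65.4936 ÷ 83.3216 = 0.78603.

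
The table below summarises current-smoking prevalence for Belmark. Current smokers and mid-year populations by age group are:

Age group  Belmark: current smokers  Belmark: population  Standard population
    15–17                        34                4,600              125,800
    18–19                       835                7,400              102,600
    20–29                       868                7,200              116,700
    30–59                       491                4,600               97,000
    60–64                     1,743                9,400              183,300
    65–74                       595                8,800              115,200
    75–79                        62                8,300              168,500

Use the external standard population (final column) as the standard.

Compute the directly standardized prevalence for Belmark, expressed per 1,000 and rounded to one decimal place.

Age-specific rates per 1,000 for Belmark: 7.391, 112.838, 120.556, 106.739, 185.426, 67.614, 7.470.
Standard total = 909,100; weights = 0.1384, 0.1129, 0.1284, 0.1067, 0.2016, 0.1267, 0.1853.
Standardized rate: 0.1384×7.391 + 0.1129×112.838 + 0.1284×120.556 + 0.1067×106.739 + 0.2016×185.426 + 0.1267×67.614 + 0.1853×7.470 = 87.9615 per 1,000.

88.0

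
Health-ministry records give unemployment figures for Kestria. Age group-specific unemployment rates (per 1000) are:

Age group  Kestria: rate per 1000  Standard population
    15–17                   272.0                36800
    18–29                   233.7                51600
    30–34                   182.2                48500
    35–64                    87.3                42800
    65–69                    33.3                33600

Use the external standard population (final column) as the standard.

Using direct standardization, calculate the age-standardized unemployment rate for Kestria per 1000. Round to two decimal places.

167.65

Standard total = 213300; weights = 0.1725, 0.2419, 0.2274, 0.2007, 0.1575.
Standardized rate: 0.1725×272.0 + 0.2419×233.7 + 0.2274×182.2 + 0.2007×87.3 + 0.1575×33.3 = 167.6537 per 1000.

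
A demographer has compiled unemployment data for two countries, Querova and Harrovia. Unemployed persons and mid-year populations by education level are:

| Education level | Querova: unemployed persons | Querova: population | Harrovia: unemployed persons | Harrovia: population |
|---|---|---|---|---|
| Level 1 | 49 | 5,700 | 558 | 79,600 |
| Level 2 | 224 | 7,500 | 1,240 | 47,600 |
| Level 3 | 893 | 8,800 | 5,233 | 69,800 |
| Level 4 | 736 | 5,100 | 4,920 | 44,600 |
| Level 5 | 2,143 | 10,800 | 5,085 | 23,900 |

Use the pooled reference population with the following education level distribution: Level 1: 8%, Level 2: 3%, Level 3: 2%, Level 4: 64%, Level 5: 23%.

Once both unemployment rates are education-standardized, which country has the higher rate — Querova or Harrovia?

Education-specific rates per 1,000 for Querova: 8.596, 29.867, 101.477, 144.314, 198.426.
For Harrovia: 7.010, 26.050, 74.971, 110.314, 212.762.
Standard weights: 0.08, 0.03, 0.02, 0.64, 0.23.
Querova: 0.0800×8.596 + 0.0300×29.867 + 0.0200×101.477 + 0.6400×144.314 + 0.2300×198.426 = 141.6120 per 1,000.
Harrovia: 0.0800×7.010 + 0.0300×26.050 + 0.0200×74.971 + 0.6400×110.314 + 0.2300×212.762 = 122.3778 per 1,000.

Querova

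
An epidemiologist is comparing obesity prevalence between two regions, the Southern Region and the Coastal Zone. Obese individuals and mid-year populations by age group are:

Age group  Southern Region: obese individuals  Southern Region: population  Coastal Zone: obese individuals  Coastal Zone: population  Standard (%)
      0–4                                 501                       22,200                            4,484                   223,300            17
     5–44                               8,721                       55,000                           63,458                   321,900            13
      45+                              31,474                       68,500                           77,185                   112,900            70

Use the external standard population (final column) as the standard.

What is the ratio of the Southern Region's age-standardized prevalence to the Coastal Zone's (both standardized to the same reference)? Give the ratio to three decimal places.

0.682

Age-specific rates per 1,000 for the Southern Region: 22.568, 158.564, 459.474.
For the Coastal Zone: 20.081, 197.136, 683.658.
Standard weights: 0.17, 0.13, 0.70.
The Southern Region: 0.1700×22.568 + 0.1300×158.564 + 0.7000×459.474 = 346.0819 per 1,000.
The Coastal Zone: 0.1700×20.081 + 0.1300×197.136 + 0.7000×683.658 = 507.6020 per 1,000.
Ratio = 346.0819 ÷ 507.6020 = 0.68180.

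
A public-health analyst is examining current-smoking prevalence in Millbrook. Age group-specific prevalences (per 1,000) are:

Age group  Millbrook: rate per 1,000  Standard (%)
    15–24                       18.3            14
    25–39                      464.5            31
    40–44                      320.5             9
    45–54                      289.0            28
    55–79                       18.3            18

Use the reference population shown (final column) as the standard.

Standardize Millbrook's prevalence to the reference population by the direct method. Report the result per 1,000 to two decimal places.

Standard weights: 0.14, 0.31, 0.09, 0.28, 0.18.
Standardized rate: 0.1400×18.3 + 0.3100×464.5 + 0.0900×320.5 + 0.2800×289.0 + 0.1800×18.3 = 259.6160 per 1,000.

259.62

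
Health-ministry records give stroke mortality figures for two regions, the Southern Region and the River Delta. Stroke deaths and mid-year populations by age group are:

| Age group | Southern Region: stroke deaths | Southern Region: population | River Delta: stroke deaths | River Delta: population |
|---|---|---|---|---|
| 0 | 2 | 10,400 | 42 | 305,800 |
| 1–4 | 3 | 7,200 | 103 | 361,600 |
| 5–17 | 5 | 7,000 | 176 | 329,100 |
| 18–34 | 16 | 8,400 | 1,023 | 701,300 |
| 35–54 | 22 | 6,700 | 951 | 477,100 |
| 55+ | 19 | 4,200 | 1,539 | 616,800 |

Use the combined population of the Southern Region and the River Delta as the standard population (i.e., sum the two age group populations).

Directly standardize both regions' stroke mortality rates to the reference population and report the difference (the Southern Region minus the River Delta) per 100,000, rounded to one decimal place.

Age-specific rates per 100,000 for the Southern Region: 19.23, 41.67, 71.43, 190.48, 328.36, 452.38.
For the River Delta: 13.73, 28.48, 53.48, 145.87, 199.33, 249.51.
Combined standard total = 2,835,600; weights = 0.1115, 0.1301, 0.1185, 0.2503, 0.1706, 0.2190.
The Southern Region: 0.1115×19.23 + 0.1301×41.67 + 0.1185×71.43 + 0.2503×190.48 + 0.1706×328.36 + 0.2190×452.38 = 218.7981 per 100,000.
The River Delta: 0.1115×13.73 + 0.1301×28.48 + 0.1185×53.48 + 0.2503×145.87 + 0.1706×199.33 + 0.2190×249.51 = 136.7369 per 100,000.
Difference = 218.7981 − 136.7369 = 82.0612.

82.1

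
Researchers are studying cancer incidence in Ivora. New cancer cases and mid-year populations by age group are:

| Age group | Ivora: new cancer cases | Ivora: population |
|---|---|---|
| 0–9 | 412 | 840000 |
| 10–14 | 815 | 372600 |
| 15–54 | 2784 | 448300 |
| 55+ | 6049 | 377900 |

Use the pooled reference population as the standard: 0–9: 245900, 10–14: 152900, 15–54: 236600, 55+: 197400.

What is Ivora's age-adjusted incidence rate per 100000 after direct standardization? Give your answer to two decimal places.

610.49

Age-specific rates per 100000 for Ivora: 49.05, 218.73, 621.01, 1600.69.
Standard total = 832800; weights = 0.2953, 0.1836, 0.2841, 0.2370.
Standardized rate: 0.2953×49.05 + 0.1836×218.73 + 0.2841×621.01 + 0.2370×1600.69 = 610.4858 per 100000.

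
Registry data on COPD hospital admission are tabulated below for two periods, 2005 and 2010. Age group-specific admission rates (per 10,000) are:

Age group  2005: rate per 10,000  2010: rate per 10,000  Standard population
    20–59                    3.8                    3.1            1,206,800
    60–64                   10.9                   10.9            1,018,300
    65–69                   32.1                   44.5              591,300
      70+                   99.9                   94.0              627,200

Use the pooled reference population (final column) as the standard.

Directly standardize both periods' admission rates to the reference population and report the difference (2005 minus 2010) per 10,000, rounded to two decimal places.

Standard total = 3,443,600; weights = 0.3504, 0.2957, 0.1717, 0.1821.
2005: 0.3504×3.8 + 0.2957×10.9 + 0.1717×32.1 + 0.1821×99.9 = 28.2621 per 10,000.
2010: 0.3504×3.1 + 0.2957×10.9 + 0.1717×44.5 + 0.1821×94.0 = 29.0714 per 10,000.
Difference = 28.2621 − 29.0714 = -0.8093.

-0.81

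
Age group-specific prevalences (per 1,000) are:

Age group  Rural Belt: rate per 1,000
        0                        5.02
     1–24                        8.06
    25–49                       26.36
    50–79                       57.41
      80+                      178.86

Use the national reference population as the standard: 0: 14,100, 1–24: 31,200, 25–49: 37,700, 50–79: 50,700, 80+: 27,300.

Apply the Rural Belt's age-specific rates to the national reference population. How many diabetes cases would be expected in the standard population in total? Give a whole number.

9110

Expected diabetes cases = Σ (standard pop × age-specific rate ÷ 1,000)
= 14,100×5.02/1,000 + 31,200×8.06/1,000 + 37,700×26.36/1,000 + 50,700×57.41/1,000 + 27,300×178.86/1,000
= 70.78 + 251.47 + 993.77 + 2910.69 + 4882.88 = 9109.59.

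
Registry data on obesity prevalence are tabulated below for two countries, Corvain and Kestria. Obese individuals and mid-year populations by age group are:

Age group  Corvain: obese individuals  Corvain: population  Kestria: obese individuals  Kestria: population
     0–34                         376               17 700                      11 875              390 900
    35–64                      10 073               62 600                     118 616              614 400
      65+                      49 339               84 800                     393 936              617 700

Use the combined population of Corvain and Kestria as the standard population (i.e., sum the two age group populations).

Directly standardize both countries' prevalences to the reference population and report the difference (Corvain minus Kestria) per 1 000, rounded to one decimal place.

-36.2

Age-specific rates per 1 000 for Corvain: 21.243, 160.911, 581.828.
For Kestria: 30.379, 193.060, 637.746.
Combined standard total = 1 788 100; weights = 0.2285, 0.3786, 0.3929.
Corvain: 0.2285×21.243 + 0.3786×160.911 + 0.3929×581.828 = 294.3629 per 1 000.
Kestria: 0.2285×30.379 + 0.3786×193.060 + 0.3929×637.746 = 330.5918 per 1 000.
Difference = 294.3629 − 330.5918 = -36.2288.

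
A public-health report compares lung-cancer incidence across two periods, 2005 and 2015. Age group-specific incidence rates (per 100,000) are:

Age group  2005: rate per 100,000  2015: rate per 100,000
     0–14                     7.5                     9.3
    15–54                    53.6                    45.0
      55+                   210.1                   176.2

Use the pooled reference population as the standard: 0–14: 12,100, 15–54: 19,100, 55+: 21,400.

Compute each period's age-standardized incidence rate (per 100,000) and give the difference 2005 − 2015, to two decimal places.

Standard total = 52,600; weights = 0.2300, 0.3631, 0.4068.
2005: 0.2300×7.5 + 0.3631×53.6 + 0.4068×210.1 = 106.6663 per 100,000.
2015: 0.2300×9.3 + 0.3631×45.0 + 0.4068×176.2 = 90.1656 per 100,000.
Difference = 106.6663 − 90.1656 = 16.5008.

16.50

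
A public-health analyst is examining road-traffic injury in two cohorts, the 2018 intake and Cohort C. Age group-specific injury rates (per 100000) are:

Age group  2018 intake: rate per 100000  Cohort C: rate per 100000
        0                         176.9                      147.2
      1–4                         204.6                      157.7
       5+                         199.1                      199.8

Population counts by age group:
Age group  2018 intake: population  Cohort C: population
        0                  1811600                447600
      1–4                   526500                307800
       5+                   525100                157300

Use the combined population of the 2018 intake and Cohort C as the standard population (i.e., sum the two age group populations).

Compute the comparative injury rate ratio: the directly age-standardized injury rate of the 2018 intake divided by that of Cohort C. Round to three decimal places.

1.176

Combined standard total = 3775900; weights = 0.5983, 0.2210, 0.1807.
The 2018 intake: 0.5983×176.9 + 0.2210×204.6 + 0.1807×199.1 = 187.0325 per 100000.
Cohort C: 0.5983×147.2 + 0.2210×157.7 + 0.1807×199.8 = 159.0262 per 100000.
Ratio = 187.0325 ÷ 159.0262 = 1.17611.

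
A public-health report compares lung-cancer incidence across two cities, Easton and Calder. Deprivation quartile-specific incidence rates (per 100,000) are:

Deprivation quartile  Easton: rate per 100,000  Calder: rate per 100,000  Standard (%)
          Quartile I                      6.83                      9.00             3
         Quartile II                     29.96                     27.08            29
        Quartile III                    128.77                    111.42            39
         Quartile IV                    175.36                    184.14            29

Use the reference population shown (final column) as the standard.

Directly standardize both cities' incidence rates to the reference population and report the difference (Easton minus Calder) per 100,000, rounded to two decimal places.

4.99

Standard weights: 0.03, 0.29, 0.39, 0.29.
Easton: 0.0300×6.83 + 0.2900×29.96 + 0.3900×128.77 + 0.2900×175.36 = 109.9680 per 100,000.
Calder: 0.0300×9.00 + 0.2900×27.08 + 0.3900×111.42 + 0.2900×184.14 = 104.9776 per 100,000.
Difference = 109.9680 − 104.9776 = 4.9904.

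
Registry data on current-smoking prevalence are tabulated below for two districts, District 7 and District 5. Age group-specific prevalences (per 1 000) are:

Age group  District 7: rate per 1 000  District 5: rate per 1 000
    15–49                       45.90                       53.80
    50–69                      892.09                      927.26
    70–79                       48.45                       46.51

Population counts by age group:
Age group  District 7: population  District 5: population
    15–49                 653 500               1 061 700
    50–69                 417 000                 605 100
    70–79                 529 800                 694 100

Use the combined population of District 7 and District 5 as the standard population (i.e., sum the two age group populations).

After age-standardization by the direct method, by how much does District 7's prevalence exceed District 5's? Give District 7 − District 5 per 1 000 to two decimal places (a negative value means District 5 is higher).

-11.90

Combined standard total = 3 961 200; weights = 0.4330, 0.2580, 0.3090.
District 7: 0.4330×45.90 + 0.2580×892.09 + 0.3090×48.45 = 265.0285 per 1 000.
District 5: 0.4330×53.80 + 0.2580×927.26 + 0.3090×46.51 = 276.9246 per 1 000.
Difference = 265.0285 − 276.9246 = -11.8961.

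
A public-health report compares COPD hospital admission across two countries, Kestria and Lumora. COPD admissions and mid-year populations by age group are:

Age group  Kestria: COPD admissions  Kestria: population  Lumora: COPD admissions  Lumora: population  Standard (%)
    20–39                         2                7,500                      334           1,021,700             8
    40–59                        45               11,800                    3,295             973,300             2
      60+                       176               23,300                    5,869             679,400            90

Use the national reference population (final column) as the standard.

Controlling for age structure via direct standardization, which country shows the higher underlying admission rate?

Age-specific rates per 10,000 for Kestria: 2.67, 38.14, 75.54.
For Lumora: 3.27, 33.85, 86.39.
Standard weights: 0.08, 0.02, 0.90.
Kestria: 0.0800×2.67 + 0.0200×38.14 + 0.9000×75.54 = 68.9589 per 10,000.
Lumora: 0.0800×3.27 + 0.0200×33.85 + 0.9000×86.39 = 78.6851 per 10,000.
The crude rates (52.35 vs 35.51) would put Kestria higher, but that reflects its age composition; once standardized to a common age structure, Lumora has the higher underlying rate.

Lumora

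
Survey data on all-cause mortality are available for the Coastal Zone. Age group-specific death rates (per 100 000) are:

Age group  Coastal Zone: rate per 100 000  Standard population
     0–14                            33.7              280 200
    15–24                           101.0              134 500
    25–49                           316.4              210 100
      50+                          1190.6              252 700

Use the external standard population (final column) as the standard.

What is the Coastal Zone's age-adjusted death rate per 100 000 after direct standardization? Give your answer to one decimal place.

444.9

Standard total = 877 500; weights = 0.3193, 0.1533, 0.2394, 0.2880.
Standardized rate: 0.3193×33.7 + 0.1533×101.0 + 0.2394×316.4 + 0.2880×1190.6 = 444.8632 per 100 000.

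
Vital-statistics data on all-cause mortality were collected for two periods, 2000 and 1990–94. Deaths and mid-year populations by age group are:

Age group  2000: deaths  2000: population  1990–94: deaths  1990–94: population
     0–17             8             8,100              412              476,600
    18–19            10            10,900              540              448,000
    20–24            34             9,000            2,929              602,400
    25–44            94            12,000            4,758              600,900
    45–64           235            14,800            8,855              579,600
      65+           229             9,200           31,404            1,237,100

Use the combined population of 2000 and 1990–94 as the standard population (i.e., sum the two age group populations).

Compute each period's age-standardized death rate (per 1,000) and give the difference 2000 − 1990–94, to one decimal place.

Age-specific rates per 1,000 for 2000: 0.988, 0.917, 3.778, 7.833, 15.878, 24.891.
For 1990–94: 0.864, 1.205, 4.862, 7.918, 15.278, 25.385.
Combined standard total = 4,008,600; weights = 0.1209, 0.1145, 0.1525, 0.1529, 0.1483, 0.3109.
2000: 0.1209×0.988 + 0.1145×0.917 + 0.1525×3.778 + 0.1529×7.833 + 0.1483×15.878 + 0.3109×24.891 = 12.0917 per 1,000.
1990–94: 0.1209×0.864 + 0.1145×1.205 + 0.1525×4.862 + 0.1529×7.918 + 0.1483×15.278 + 0.3109×25.385 = 12.3526 per 1,000.
Difference = 12.0917 − 12.3526 = -0.2609.

-0.3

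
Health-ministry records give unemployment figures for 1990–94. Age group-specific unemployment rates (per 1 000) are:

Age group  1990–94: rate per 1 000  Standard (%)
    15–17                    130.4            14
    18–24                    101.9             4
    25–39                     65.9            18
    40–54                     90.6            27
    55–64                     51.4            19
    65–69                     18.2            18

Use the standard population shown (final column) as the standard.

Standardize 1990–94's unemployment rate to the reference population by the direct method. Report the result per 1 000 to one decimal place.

Standard weights: 0.14, 0.04, 0.18, 0.27, 0.19, 0.18.
Standardized rate: 0.1400×130.4 + 0.0400×101.9 + 0.1800×65.9 + 0.2700×90.6 + 0.1900×51.4 + 0.1800×18.2 = 71.6980 per 1 000.

71.7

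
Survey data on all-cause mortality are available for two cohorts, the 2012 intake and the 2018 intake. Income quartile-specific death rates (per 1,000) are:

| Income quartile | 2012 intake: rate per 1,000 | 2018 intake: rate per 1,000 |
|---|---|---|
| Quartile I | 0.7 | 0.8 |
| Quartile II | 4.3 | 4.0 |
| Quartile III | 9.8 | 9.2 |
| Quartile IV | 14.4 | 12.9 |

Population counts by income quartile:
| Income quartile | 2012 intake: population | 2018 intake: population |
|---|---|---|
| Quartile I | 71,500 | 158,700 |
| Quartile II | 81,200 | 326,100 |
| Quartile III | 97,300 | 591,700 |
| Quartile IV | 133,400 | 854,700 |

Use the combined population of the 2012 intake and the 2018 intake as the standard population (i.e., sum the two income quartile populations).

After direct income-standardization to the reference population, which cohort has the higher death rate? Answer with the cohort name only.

Combined standard total = 2,314,600; weights = 0.0995, 0.1760, 0.2977, 0.4269.
The 2012 intake: 0.0995×0.7 + 0.1760×4.3 + 0.2977×9.8 + 0.4269×14.4 = 9.8909 per 1,000.
The 2018 intake: 0.0995×0.8 + 0.1760×4.0 + 0.2977×9.2 + 0.4269×12.9 = 9.0291 per 1,000.
The crude rates (8.54 vs 9.27) would put the 2018 intake higher, but that reflects its income composition; once standardized to a common income structure, the 2012 intake has the higher underlying rate.

2012 intake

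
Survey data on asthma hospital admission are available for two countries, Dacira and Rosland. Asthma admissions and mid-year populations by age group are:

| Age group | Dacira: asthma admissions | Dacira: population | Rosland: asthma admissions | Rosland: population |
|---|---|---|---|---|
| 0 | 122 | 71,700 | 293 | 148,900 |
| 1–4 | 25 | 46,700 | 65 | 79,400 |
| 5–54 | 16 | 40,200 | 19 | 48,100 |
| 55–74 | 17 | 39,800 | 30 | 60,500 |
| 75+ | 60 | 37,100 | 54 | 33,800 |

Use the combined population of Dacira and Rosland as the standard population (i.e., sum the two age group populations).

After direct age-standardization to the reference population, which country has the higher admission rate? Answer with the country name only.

Rosland

Age-specific rates per 10,000 for Dacira: 17.02, 5.35, 3.98, 4.27, 16.17.
For Rosland: 19.68, 8.19, 3.95, 4.96, 15.98.
Combined standard total = 606,200; weights = 0.3639, 0.2080, 0.1457, 0.1655, 0.1170.
Dacira: 0.3639×17.02 + 0.2080×5.35 + 0.1457×3.98 + 0.1655×4.27 + 0.1170×16.17 = 10.4836 per 10,000.
Rosland: 0.3639×19.68 + 0.2080×8.19 + 0.1457×3.95 + 0.1655×4.96 + 0.1170×15.98 = 12.1281 per 10,000.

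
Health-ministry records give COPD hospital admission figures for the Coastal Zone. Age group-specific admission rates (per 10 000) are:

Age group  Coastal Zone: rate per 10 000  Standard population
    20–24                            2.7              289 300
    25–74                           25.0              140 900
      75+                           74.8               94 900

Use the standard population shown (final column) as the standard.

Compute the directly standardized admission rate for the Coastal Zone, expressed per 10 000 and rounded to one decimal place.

Standard total = 525 100; weights = 0.5509, 0.2683, 0.1807.
Standardized rate: 0.5509×2.7 + 0.2683×25.0 + 0.1807×74.8 = 21.7142 per 10 000.

21.7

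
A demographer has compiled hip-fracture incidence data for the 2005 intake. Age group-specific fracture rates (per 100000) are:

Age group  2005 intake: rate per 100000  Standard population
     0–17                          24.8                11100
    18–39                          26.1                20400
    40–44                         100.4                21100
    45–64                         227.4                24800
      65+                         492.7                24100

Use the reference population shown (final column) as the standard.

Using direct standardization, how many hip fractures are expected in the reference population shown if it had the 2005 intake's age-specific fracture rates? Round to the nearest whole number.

204

Expected hip fractures = Σ (standard pop × age-specific rate ÷ 100000)
= 11100×24.8/100000 + 20400×26.1/100000 + 21100×100.4/100000 + 24800×227.4/100000 + 24100×492.7/100000
= 2.75 + 5.32 + 21.18 + 56.40 + 118.74 = 204.40.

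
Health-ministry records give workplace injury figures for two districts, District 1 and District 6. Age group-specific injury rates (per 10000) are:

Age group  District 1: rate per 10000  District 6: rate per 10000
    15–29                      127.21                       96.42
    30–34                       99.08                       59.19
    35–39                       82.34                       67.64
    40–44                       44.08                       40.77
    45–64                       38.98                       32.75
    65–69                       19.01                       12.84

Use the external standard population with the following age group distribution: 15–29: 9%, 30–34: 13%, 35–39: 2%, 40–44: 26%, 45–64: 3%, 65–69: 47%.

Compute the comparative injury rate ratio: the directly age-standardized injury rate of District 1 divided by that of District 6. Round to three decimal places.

1.345

Standard weights: 0.09, 0.13, 0.02, 0.26, 0.03, 0.47.
District 1: 0.0900×127.21 + 0.1300×99.08 + 0.0200×82.34 + 0.2600×44.08 + 0.0300×38.98 + 0.4700×19.01 = 47.5410 per 10000.
District 6: 0.0900×96.42 + 0.1300×59.19 + 0.0200×67.64 + 0.2600×40.77 + 0.0300×32.75 + 0.4700×12.84 = 35.3428 per 10000.
Ratio = 47.5410 ÷ 35.3428 = 1.34514.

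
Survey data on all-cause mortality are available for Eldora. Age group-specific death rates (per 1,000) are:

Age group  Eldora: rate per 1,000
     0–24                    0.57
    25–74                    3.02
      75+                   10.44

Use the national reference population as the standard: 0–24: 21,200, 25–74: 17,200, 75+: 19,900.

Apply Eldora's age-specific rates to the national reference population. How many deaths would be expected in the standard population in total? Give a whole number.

Expected deaths = Σ (standard pop × age-specific rate ÷ 1,000)
= 21,200×0.57/1,000 + 17,200×3.02/1,000 + 19,900×10.44/1,000
= 12.08 + 51.94 + 207.76 = 271.78.

272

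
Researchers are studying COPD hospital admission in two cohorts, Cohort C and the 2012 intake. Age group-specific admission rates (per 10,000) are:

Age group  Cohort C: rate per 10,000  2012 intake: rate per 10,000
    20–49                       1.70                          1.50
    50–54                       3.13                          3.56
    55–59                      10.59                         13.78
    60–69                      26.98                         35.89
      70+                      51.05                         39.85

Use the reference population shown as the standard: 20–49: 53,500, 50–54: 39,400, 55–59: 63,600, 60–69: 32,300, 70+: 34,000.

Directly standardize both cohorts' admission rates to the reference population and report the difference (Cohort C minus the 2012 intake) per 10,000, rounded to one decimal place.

Standard total = 222,800; weights = 0.2401, 0.1768, 0.2855, 0.1450, 0.1526.
Cohort C: 0.2401×1.70 + 0.1768×3.13 + 0.2855×10.59 + 0.1450×26.98 + 0.1526×51.05 = 15.6865 per 10,000.
The 2012 intake: 0.2401×1.50 + 0.1768×3.56 + 0.2855×13.78 + 0.1450×35.89 + 0.1526×39.85 = 16.2077 per 10,000.
Difference = 15.6865 − 16.2077 = -0.5212.

-0.5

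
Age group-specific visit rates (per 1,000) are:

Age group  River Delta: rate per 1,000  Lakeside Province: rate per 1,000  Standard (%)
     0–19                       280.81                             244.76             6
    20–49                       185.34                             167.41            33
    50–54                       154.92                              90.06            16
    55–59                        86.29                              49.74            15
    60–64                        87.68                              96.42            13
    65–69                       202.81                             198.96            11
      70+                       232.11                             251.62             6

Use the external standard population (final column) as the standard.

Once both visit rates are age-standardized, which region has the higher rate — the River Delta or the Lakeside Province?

Standard weights: 0.06, 0.33, 0.16, 0.15, 0.13, 0.11, 0.06.
The River Delta: 0.0600×280.81 + 0.3300×185.34 + 0.1600×154.92 + 0.1500×86.29 + 0.1300×87.68 + 0.1100×202.81 + 0.0600×232.11 = 163.3756 per 1,000.
The Lakeside Province: 0.0600×244.76 + 0.3300×167.41 + 0.1600×90.06 + 0.1500×49.74 + 0.1300×96.42 + 0.1100×198.96 + 0.0600×251.62 = 141.3189 per 1,000.

River Delta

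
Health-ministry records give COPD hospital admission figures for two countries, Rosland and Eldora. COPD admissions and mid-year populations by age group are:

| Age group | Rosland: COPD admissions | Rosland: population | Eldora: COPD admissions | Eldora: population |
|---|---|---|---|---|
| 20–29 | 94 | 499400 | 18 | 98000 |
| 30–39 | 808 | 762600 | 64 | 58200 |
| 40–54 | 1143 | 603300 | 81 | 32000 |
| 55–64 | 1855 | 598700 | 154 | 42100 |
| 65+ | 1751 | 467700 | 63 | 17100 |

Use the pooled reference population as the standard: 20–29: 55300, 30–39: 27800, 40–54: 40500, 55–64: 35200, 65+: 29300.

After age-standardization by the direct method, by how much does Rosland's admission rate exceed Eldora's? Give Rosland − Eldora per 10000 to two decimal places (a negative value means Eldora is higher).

Age-specific rates per 10000 for Rosland: 1.88, 10.60, 18.95, 30.98, 37.44.
For Eldora: 1.84, 11.00, 25.31, 36.58, 36.84.
Standard total = 188100; weights = 0.2940, 0.1478, 0.2153, 0.1871, 0.1558.
Rosland: 0.2940×1.88 + 0.1478×10.60 + 0.2153×18.95 + 0.1871×30.98 + 0.1558×37.44 = 17.8284 per 10000.
Eldora: 0.2940×1.84 + 0.1478×11.00 + 0.2153×25.31 + 0.1871×36.58 + 0.1558×36.84 = 20.1994 per 10000.
Difference = 17.8284 − 20.1994 = -2.3710.

-2.37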